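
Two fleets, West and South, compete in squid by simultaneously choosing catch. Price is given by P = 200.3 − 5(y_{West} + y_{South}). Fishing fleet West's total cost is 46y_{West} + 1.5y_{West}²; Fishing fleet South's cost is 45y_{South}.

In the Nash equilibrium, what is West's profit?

Fishing fleet West's profit: π = y_{West}(200.3 − 5(y_{West} + y_{South})) − 46y_{West} − 1.5y_{West}².
∂π/∂y_{West} = 154.3 − 13y_{West} − 5y_{South} = 0, so y_{West} = 1543/130 − (5/13)y_{South}.
For South: ∂π/∂y_{South} = 155.3 − 10y_{South} − 5y_{West} = 0 ⇒ y_{South} = 15.53 − 0.5y_{West}.
Solving the two reaction functions simultaneously: (1 − (−5/13)(−0.5))y_{West} = 1543/130 − (5/13)·15.53, so (21/26)y_{West} = 1533/260 and y_{West} = 7.3.
Then y_{South} = 15.53 − 0.5·7.3 = 11.88.
Price P = 200.3 − 5·19.18 = 104.4.
West's profit: (104.4 − 46)·7.3 − 1.5(7.3)² = 346.385.

346.385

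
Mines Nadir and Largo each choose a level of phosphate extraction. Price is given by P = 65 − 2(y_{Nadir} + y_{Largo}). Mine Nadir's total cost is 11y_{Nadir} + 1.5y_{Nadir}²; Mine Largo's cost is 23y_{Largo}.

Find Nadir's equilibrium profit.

105.875

Mine Nadir's profit: π = y_{Nadir}(65 − 2(y_{Nadir} + y_{Largo})) − 11y_{Nadir} − 1.5y_{Nadir}².
∂π/∂y_{Nadir} = 54 − 7y_{Nadir} − 2y_{Largo} = 0, so y_{Nadir} = 54/7 − (2/7)y_{Largo}.
For Largo: ∂π/∂y_{Largo} = 42 − 4y_{Largo} − 2y_{Nadir} = 0 ⇒ y_{Largo} = 10.5 − 0.5y_{Nadir}.
Plugging y_{Largo} into Nadir's best response: y_{Nadir} = 54/7 − (2/7)(10.5 − 0.5y_{Nadir}) ⇒ (6/7)y_{Nadir} = 33/7, so y_{Nadir} = 5.5.
Then y_{Largo} = 10.5 − 0.5·5.5 = 7.75.
Price P = 65 − 2·13.25 = 38.5.
Nadir's profit: (38.5 − 11)·5.5 − 1.5(5.5)² = 105.875.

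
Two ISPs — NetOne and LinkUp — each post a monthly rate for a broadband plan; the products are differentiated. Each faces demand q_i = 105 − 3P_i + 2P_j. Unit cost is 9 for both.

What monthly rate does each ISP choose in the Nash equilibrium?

NetOne's profit: π = (P_{NetOne} − 9)(105 − 3P_{NetOne} + 2P_{LinkUp}).
∂π/∂P_{NetOne} = 132 − 6P_{NetOne} + 2P_{LinkUp} = 0 ⇒ P_{NetOne} = 22 + (1/3)P_{LinkUp}.
By symmetry P_{LinkUp} = P_{NetOne}; substituting into the reaction function, (2/3)P_{NetOne} = 22 and P_{NetOne} = 33.

33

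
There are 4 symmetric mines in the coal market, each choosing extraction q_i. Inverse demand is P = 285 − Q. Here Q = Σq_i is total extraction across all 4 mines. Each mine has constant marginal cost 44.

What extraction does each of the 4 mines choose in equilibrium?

A representative mine's profit is π_i = q_i(285 − Q) − 44q_i, with Q = q_i + Σ_{j≠i} q_j.
First-order condition: 241 − 2q_i − Σ_{j≠i} q_j = 0.
With identical mines, set every q_j = q: then 241 − 2q − 3q = 0, i.e. q = 241/5 = 48.2.

48.2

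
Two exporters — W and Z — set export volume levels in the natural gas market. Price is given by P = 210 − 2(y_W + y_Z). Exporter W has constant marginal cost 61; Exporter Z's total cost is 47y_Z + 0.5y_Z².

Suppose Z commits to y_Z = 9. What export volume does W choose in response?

32.75

Exporter W's profit: π = y_W(210 − 2(y_W + y_Z)) − 61y_W.
∂π/∂y_W = 149 − 4y_W − 2y_Z = 0, so y_W = 37.25 − 0.5y_Z.
At y_Z = 9: y_W = 37.25 − 0.5·9 = 32.75.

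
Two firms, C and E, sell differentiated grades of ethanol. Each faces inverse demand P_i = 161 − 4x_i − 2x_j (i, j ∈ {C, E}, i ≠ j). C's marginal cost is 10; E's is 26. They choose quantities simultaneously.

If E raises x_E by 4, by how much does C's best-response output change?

-1

Firm C's profit: π = x_C(161 − 4x_C − 2x_E) − 10x_C.
∂π/∂x_C = 151 − 8x_C − 2x_E = 0 ⇒ x_C = 18.875 − 0.25x_E.
The reaction-function slope is −0.25, so a 4-unit rise in x_E moves x_C by −0.25 × 4 = −1. C's best response falls — the actions are strategic substitutes.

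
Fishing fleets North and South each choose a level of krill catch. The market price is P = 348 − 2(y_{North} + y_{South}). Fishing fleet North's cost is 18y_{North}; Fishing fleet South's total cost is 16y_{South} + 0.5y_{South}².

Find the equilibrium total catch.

Fishing fleet North's profit: π = y_{North}(348 − 2(y_{North} + y_{South})) − 18y_{North}.
∂π/∂y_{North} = 330 − 4y_{North} − 2y_{South} = 0, so y_{North} = 82.5 − 0.5y_{South}.
For South: ∂π/∂y_{South} = 332 − 5y_{South} − 2y_{North} = 0 ⇒ y_{South} = 66.4 − 0.4y_{North}.
Plugging y_{South} into North's best response: y_{North} = 82.5 − 0.5(66.4 − 0.4y_{North}) ⇒ 0.8y_{North} = 49.3, so y_{North} = 61.625.
Then y_{South} = 66.4 − 0.4·61.625 = 41.75.
Total catch: 61.625 + 41.75 = 103.375.

103.375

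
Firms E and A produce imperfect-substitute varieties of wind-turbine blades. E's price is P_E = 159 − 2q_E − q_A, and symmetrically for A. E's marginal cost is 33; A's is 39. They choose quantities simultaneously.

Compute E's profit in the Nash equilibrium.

1310.72

Firm E's profit: π = q_E(159 − 2q_E − q_A) − 33q_E.
∂π/∂q_E = 126 − 4q_E − q_A = 0 ⇒ q_E = 31.5 − 0.25q_A.
Similarly q_A = 30 − 0.25q_E.
Substituting the second reaction function into the first: q_E = 31.5 − 0.25(30 − 0.25q_E), which gives 0.9375q_E = 24 ⇒ q_E = 25.6.
Then q_A = 30 − 0.25·25.6 = 23.6.
P_E = 159 − 2·25.6 − 23.6 = 84.2.
Profit = (84.2 − 33)·25.6 = 1310.72.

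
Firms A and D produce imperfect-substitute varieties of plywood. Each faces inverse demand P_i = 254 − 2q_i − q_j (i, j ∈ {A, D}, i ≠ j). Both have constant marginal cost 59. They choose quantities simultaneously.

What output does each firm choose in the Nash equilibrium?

Firm A's profit: π = q_A(254 − 2q_A − q_D) − 59q_A.
∂π/∂q_A = 195 − 4q_A − q_D = 0 ⇒ q_A = 48.75 − 0.25q_D.
By symmetry q_D = q_A; substituting into the reaction function, 1.25q_A = 48.75 and q_A = 39.

39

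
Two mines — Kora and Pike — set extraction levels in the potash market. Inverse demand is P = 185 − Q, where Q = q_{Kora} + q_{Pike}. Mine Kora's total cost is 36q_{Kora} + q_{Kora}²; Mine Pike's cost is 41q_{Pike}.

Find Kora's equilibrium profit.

968

Mine Kora's profit: π = q_{Kora}(185 − (q_{Kora} + q_{Pike})) − 36q_{Kora} − q_{Kora}².
∂π/∂q_{Kora} = 149 − 4q_{Kora} − q_{Pike} = 0, so q_{Kora} = 37.25 − 0.25q_{Pike}.
For Pike: ∂π/∂q_{Pike} = 144 − 2q_{Pike} − q_{Kora} = 0 ⇒ q_{Pike} = 72 − 0.5q_{Kora}.
Plugging q_{Pike} into Kora's best response: q_{Kora} = 37.25 − 0.25(72 − 0.5q_{Kora}) ⇒ 0.875q_{Kora} = 19.25, so q_{Kora} = 22.
Then q_{Pike} = 72 − 0.5·22 = 61.
Price P = 185 − 83 = 102.
Kora's profit: (102 − 36)·22 − (22)² = 968.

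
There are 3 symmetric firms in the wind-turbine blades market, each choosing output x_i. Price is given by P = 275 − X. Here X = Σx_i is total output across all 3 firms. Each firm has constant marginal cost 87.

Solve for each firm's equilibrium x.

A representative firm's profit is π_i = x_i(275 − X) − 87x_i, with X = x_i + Σ_{j≠i} x_j.
First-order condition: 188 − 2x_i − Σ_{j≠i} x_j = 0.
With identical firms, set every x_j = x: then 188 − 2x − 2x = 0, i.e. x = 188/4 = 47.

47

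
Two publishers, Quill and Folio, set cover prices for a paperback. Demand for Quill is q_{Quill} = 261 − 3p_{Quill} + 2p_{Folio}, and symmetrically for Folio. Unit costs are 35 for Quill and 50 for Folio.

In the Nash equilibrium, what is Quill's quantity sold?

Quill's profit: π = (p_{Quill} − 35)(261 − 3p_{Quill} + 2p_{Folio}).
∂π/∂p_{Quill} = 366 − 6p_{Quill} + 2p_{Folio} = 0 ⇒ p_{Quill} = 61 + (1/3)p_{Folio}.
Similarly p_{Folio} = 68.5 + (1/3)p_{Quill}.
Solving the two reaction functions simultaneously: (1 − (1/3)(1/3))p_{Quill} = 61 + (1/3)·68.5, so (8/9)p_{Quill} = 503/6 and p_{Quill} = 94.3125.
Then p_{Folio} = 68.5 + (1/3)·94.3125 = 99.9375.
q_{Quill} = 261 − 3·94.3125 + 2·99.9375 = 177.9375.

177.9375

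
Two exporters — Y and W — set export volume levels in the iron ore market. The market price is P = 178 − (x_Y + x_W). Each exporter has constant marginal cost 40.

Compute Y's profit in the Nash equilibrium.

Exporter Y's profit: π = x_Y(178 − (x_Y + x_W)) − 40x_Y.
∂π/∂x_Y = 138 − 2x_Y − x_W = 0, so x_Y = 69 − 0.5x_W.
Setting x_Y = x_W in the reaction function: x_Y = 69 − 0.5x_Y, so x_Y = 69 / 1.5 = 46.
Price P = 178 − 92 = 86.
Y's profit: (86 − 40)·46 = 2116.

2116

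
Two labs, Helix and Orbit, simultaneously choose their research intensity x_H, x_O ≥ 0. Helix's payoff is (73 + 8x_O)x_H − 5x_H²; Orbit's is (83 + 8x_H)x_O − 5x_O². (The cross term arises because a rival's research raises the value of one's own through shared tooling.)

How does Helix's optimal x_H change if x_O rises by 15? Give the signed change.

Expanding Helix's payoff: 73x_H + 8x_Ox_H − 5x_H².
∂π/∂x_H = 73 + 8x_O − 10x_H = 0, so x_H = 7.3 + 0.8x_O.
The reaction-function slope is 0.8, so a 15-unit rise in x_O moves x_H by 0.8 × 15 = 12. Helix's best response rises — the actions are strategic complements.

12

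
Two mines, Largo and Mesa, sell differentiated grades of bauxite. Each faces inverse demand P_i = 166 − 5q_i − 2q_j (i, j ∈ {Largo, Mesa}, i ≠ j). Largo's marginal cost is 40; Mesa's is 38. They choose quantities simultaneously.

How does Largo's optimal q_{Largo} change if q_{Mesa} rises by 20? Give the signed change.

-4

Mine Largo's profit: π = q_{Largo}(166 − 5q_{Largo} − 2q_{Mesa}) − 40q_{Largo}.
∂π/∂q_{Largo} = 126 − 10q_{Largo} − 2q_{Mesa} = 0 ⇒ q_{Largo} = 12.6 − 0.2q_{Mesa}.
The reaction-function slope is −0.2, so a 20-unit rise in q_{Mesa} moves q_{Largo} by −0.2 × 20 = −4. Largo's best response falls — the actions are strategic substitutes.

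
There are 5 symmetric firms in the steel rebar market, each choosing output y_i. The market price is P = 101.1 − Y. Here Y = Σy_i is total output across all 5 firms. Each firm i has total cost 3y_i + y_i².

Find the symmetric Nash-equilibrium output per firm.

A representative firm's profit is π_i = y_i(101.1 − Y) − 3y_i − y_i², with Y = y_i + Σ_{j≠i} y_j.
First-order condition: 98.1 − 4y_i − Σ_{j≠i} y_j = 0.
In a symmetric equilibrium every firm chooses the same y, so Σ_{j≠i} y_j = 4y. The condition becomes 98.1 − 8y = 0, giving y = 98.1/8 = 12.2625.

12.2625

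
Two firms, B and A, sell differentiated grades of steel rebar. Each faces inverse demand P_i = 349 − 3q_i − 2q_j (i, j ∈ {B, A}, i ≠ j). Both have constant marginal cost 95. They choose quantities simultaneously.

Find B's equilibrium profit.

3024.1875

Firm B's profit: π = q_B(349 − 3q_B − 2q_A) − 95q_B.
∂π/∂q_B = 254 − 6q_B − 2q_A = 0 ⇒ q_B = 127/3 − (1/3)q_A.
The game is symmetric, so in equilibrium q_A = q_B: the reaction function gives (4/3)q_B = 127/3, hence q_B = 31.75.
P_B = 349 − 3·31.75 − 2·31.75 = 190.25.
Profit = (190.25 − 95)·31.75 = 3024.1875.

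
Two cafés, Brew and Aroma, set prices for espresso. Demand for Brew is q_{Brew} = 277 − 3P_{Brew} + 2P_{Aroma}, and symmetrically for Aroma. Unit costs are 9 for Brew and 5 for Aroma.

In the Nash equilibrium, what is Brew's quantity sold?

198.75

Brew's profit: π = (P_{Brew} − 9)(277 − 3P_{Brew} + 2P_{Aroma}).
∂π/∂P_{Brew} = 304 − 6P_{Brew} + 2P_{Aroma} = 0 ⇒ P_{Brew} = 152/3 + (1/3)P_{Aroma}.
Similarly P_{Aroma} = 146/3 + (1/3)P_{Brew}.
Plugging P_{Aroma} into Brew's best response: P_{Brew} = 152/3 + (1/3)(146/3 + (1/3)P_{Brew}) ⇒ (8/9)P_{Brew} = 602/9, so P_{Brew} = 75.25.
Then P_{Aroma} = 146/3 + (1/3)·75.25 = 73.75.
q_{Brew} = 277 − 3·75.25 + 2·73.75 = 198.75.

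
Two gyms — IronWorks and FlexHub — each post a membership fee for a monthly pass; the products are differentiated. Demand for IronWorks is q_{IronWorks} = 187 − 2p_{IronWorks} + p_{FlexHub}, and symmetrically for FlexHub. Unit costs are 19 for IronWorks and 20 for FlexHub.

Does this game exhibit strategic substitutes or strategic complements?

strategic complements

IronWorks's profit: π = (p_{IronWorks} − 19)(187 − 2p_{IronWorks} + p_{FlexHub}).
∂π/∂p_{IronWorks} = 225 − 4p_{IronWorks} + p_{FlexHub} = 0 ⇒ p_{IronWorks} = 56.25 + 0.25p_{FlexHub}.
The best-response slope dp_{IronWorks}/dp_{FlexHub} = 0.25 > 0: the reaction function is upward-sloping, so the choices are strategic complements.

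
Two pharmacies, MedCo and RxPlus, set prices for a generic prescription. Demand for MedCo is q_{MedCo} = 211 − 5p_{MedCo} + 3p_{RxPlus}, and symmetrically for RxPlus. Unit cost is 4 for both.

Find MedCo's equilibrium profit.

MedCo's profit: π = (p_{MedCo} − 4)(211 − 5p_{MedCo} + 3p_{RxPlus}).
∂π/∂p_{MedCo} = 231 − 10p_{MedCo} + 3p_{RxPlus} = 0 ⇒ p_{MedCo} = 23.1 + 0.3p_{RxPlus}.
Setting p_{MedCo} = p_{RxPlus} in the reaction function: p_{MedCo} = 23.1 + 0.3p_{MedCo}, so p_{MedCo} = 23.1 / 0.7 = 33.
q_{MedCo} = 211 − 5·33 + 3·33 = 145.
Profit = (33 − 4)·145 = 4205.

4205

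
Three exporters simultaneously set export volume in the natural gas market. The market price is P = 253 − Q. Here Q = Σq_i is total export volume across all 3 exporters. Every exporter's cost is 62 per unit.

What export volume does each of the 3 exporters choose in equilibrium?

A representative exporter's profit is π_i = q_i(253 − Q) − 62q_i, with Q = q_i + Σ_{j≠i} q_j.
First-order condition: 191 − 2q_i − Σ_{j≠i} q_j = 0.
Imposing symmetry (q_j = q for all j) turns Σ_{j≠i} q_j into 2q, so 191 = 4q and q = 47.75.

47.75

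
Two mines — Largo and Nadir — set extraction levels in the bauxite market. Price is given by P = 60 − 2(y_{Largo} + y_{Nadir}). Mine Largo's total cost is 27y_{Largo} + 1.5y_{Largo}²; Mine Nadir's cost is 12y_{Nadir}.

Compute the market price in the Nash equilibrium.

Mine Largo's profit: π = y_{Largo}(60 − 2(y_{Largo} + y_{Nadir})) − 27y_{Largo} − 1.5y_{Largo}².
∂π/∂y_{Largo} = 33 − 7y_{Largo} − 2y_{Nadir} = 0, so y_{Largo} = 33/7 − (2/7)y_{Nadir}.
For Nadir: ∂π/∂y_{Nadir} = 48 − 4y_{Nadir} − 2y_{Largo} = 0 ⇒ y_{Nadir} = 12 − 0.5y_{Largo}.
Substituting the second reaction function into the first: y_{Largo} = 33/7 − (2/7)(12 − 0.5y_{Largo}), which gives (6/7)y_{Largo} = 9/7 ⇒ y_{Largo} = 1.5.
Then y_{Nadir} = 12 − 0.5·1.5 = 11.25.
Equilibrium price: P = 60 − 2·12.75 = 34.5.

34.5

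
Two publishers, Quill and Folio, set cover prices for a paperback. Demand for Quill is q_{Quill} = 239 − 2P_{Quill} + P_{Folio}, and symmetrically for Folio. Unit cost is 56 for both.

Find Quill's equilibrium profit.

Quill's profit: π = (P_{Quill} − 56)(239 − 2P_{Quill} + P_{Folio}).
∂π/∂P_{Quill} = 351 − 4P_{Quill} + P_{Folio} = 0 ⇒ P_{Quill} = 87.75 + 0.25P_{Folio}.
By symmetry P_{Folio} = P_{Quill}; substituting into the reaction function, 0.75P_{Quill} = 87.75 and P_{Quill} = 117.
q_{Quill} = 239 − 2·117 + 117 = 122.
Profit = (117 − 56)·122 = 7442.

7442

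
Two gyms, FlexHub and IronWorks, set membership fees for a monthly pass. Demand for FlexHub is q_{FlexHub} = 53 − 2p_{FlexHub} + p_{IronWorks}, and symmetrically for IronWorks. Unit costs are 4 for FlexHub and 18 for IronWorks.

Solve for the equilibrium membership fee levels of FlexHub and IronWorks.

FlexHub's profit: π = (p_{FlexHub} − 4)(53 − 2p_{FlexHub} + p_{IronWorks}).
∂π/∂p_{FlexHub} = 61 − 4p_{FlexHub} + p_{IronWorks} = 0 ⇒ p_{FlexHub} = 15.25 + 0.25p_{IronWorks}.
Similarly p_{IronWorks} = 22.25 + 0.25p_{FlexHub}.
Plugging p_{IronWorks} into FlexHub's best response: p_{FlexHub} = 15.25 + 0.25(22.25 + 0.25p_{FlexHub}) ⇒ 0.9375p_{FlexHub} = 20.8125, so p_{FlexHub} = 22.2.
Then p_{IronWorks} = 22.25 + 0.25·22.2 = 27.8.

22.2, 27.8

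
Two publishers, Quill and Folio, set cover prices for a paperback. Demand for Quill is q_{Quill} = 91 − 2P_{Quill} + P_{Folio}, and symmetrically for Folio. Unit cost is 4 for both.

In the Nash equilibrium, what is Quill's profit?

Quill's profit: π = (P_{Quill} − 4)(91 − 2P_{Quill} + P_{Folio}).
∂π/∂P_{Quill} = 99 − 4P_{Quill} + P_{Folio} = 0 ⇒ P_{Quill} = 24.75 + 0.25P_{Folio}.
The game is symmetric, so in equilibrium P_{Folio} = P_{Quill}: the reaction function gives 0.75P_{Quill} = 24.75, hence P_{Quill} = 33.
q_{Quill} = 91 − 2·33 + 33 = 58.
Profit = (33 − 4)·58 = 1682.

1682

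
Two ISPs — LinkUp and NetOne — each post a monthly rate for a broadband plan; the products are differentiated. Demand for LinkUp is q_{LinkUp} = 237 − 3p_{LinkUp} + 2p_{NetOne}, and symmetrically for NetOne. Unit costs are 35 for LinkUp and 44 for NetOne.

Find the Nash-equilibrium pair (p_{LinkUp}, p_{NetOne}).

87.1875, 90.5625

LinkUp's profit: π = (p_{LinkUp} − 35)(237 − 3p_{LinkUp} + 2p_{NetOne}).
∂π/∂p_{LinkUp} = 342 − 6p_{LinkUp} + 2p_{NetOne} = 0 ⇒ p_{LinkUp} = 57 + (1/3)p_{NetOne}.
Similarly p_{NetOne} = 61.5 + (1/3)p_{LinkUp}.
Plugging p_{NetOne} into LinkUp's best response: p_{LinkUp} = 57 + (1/3)(61.5 + (1/3)p_{LinkUp}) ⇒ (8/9)p_{LinkUp} = 77.5, so p_{LinkUp} = 87.1875.
Then p_{NetOne} = 61.5 + (1/3)·87.1875 = 90.5625.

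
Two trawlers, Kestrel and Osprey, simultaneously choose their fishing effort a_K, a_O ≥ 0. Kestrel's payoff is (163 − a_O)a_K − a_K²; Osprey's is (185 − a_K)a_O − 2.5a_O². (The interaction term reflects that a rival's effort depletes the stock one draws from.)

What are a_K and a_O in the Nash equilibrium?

70, 23

Expanding Kestrel's payoff: 163a_K − a_Oa_K − a_K².
∂π/∂a_K = 163 − a_O − 2a_K = 0, so a_K = 81.5 − 0.5a_O.
Likewise for Osprey: a_O = 37 − 0.2a_K.
Solving the two reaction functions simultaneously: (1 − (−0.5)(−0.2))a_K = 81.5 − 0.5·37, so 0.9a_K = 63 and a_K = 70.
Then a_O = 37 − 0.2·70 = 23.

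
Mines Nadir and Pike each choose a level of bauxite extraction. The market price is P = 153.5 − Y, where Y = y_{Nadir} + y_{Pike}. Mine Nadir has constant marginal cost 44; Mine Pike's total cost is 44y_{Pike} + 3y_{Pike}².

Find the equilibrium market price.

Mine Nadir's profit: π = y_{Nadir}(153.5 − (y_{Nadir} + y_{Pike})) − 44y_{Nadir}.
∂π/∂y_{Nadir} = 109.5 − 2y_{Nadir} − y_{Pike} = 0, so y_{Nadir} = 54.75 − 0.5y_{Pike}.
For Pike: ∂π/∂y_{Pike} = 109.5 − 8y_{Pike} − y_{Nadir} = 0 ⇒ y_{Pike} = 13.6875 − 0.125y_{Nadir}.
Solving the two reaction functions simultaneously: (1 − (−0.5)(−0.125))y_{Nadir} = 54.75 − 0.5·13.6875, so 0.9375y_{Nadir} = 1533/32 and y_{Nadir} = 51.1.
Then y_{Pike} = 13.6875 − 0.125·51.1 = 7.3.
Equilibrium price: P = 153.5 − 58.4 = 95.1.

95.1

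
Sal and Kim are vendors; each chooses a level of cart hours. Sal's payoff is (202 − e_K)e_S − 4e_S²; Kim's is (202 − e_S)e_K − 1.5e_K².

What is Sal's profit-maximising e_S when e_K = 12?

23.75

Expanding Sal's payoff: 202e_S − e_Ke_S − 4e_S².
∂π/∂e_S = 202 − e_K − 8e_S = 0, so e_S = 25.25 − 0.125e_K.
At e_K = 12: e_S = 25.25 − 0.125·12 = 23.75.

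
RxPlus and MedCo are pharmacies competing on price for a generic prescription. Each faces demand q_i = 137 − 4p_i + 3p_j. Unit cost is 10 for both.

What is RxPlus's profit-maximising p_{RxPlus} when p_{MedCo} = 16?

RxPlus's profit: π = (p_{RxPlus} − 10)(137 − 4p_{RxPlus} + 3p_{MedCo}).
∂π/∂p_{RxPlus} = 177 − 8p_{RxPlus} + 3p_{MedCo} = 0 ⇒ p_{RxPlus} = 22.125 + 0.375p_{MedCo}.
At p_{MedCo} = 16: p_{RxPlus} = 22.125 + 0.375·16 = 28.125.

28.125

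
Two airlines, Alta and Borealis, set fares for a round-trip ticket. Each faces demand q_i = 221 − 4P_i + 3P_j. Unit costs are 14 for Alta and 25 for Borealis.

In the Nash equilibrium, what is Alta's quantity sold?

Alta's profit: π = (P_{Alta} − 14)(221 − 4P_{Alta} + 3P_{Borealis}).
∂π/∂P_{Alta} = 277 − 8P_{Alta} + 3P_{Borealis} = 0 ⇒ P_{Alta} = 34.625 + 0.375P_{Borealis}.
Similarly P_{Borealis} = 40.125 + 0.375P_{Alta}.
Solving the two reaction functions simultaneously: (1 − (0.375)(0.375))P_{Alta} = 34.625 + 0.375·40.125, so (55/64)P_{Alta} = 3179/64 and P_{Alta} = 57.8.
Then P_{Borealis} = 40.125 + 0.375·57.8 = 61.8.
q_{Alta} = 221 − 4·57.8 + 3·61.8 = 175.2.

175.2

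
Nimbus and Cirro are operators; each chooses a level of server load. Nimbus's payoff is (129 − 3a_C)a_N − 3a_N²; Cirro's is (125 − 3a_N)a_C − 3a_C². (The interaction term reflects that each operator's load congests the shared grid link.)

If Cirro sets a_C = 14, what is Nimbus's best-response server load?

Expanding Nimbus's payoff: 129a_N − 3a_Ca_N − 3a_N².
∂π/∂a_N = 129 − 3a_C − 6a_N = 0, so a_N = 21.5 − 0.5a_C.
At a_C = 14: a_N = 21.5 − 0.5·14 = 14.5.

14.5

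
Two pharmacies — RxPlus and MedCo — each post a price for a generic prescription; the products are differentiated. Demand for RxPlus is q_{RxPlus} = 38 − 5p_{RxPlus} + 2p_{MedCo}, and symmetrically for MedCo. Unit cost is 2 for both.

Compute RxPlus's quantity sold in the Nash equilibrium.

RxPlus's profit: π = (p_{RxPlus} − 2)(38 − 5p_{RxPlus} + 2p_{MedCo}).
∂π/∂p_{RxPlus} = 48 − 10p_{RxPlus} + 2p_{MedCo} = 0 ⇒ p_{RxPlus} = 4.8 + 0.2p_{MedCo}.
Setting p_{RxPlus} = p_{MedCo} in the reaction function: p_{RxPlus} = 4.8 + 0.2p_{RxPlus}, so p_{RxPlus} = 4.8 / 0.8 = 6.
q_{RxPlus} = 38 − 5·6 + 2·6 = 20.

20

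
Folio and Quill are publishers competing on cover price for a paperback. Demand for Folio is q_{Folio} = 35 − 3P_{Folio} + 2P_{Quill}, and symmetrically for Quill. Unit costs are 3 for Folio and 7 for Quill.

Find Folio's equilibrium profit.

229.6875

Folio's profit: π = (P_{Folio} − 3)(35 − 3P_{Folio} + 2P_{Quill}).
∂π/∂P_{Folio} = 44 − 6P_{Folio} + 2P_{Quill} = 0 ⇒ P_{Folio} = 22/3 + (1/3)P_{Quill}.
Similarly P_{Quill} = 28/3 + (1/3)P_{Folio}.
Solving the two reaction functions simultaneously: (1 − (1/3)(1/3))P_{Folio} = 22/3 + (1/3)·(28/3), so (8/9)P_{Folio} = 94/9 and P_{Folio} = 11.75.
Then P_{Quill} = 28/3 + (1/3)·11.75 = 13.25.
q_{Folio} = 35 − 3·11.75 + 2·13.25 = 26.25.
Profit = (11.75 − 3)·26.25 = 229.6875.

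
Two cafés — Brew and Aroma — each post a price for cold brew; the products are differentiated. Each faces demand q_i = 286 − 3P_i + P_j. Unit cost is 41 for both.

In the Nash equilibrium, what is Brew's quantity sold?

122.4

Brew's profit: π = (P_{Brew} − 41)(286 − 3P_{Brew} + P_{Aroma}).
∂π/∂P_{Brew} = 409 − 6P_{Brew} + P_{Aroma} = 0 ⇒ P_{Brew} = 409/6 + (1/6)P_{Aroma}.
By symmetry P_{Aroma} = P_{Brew}; substituting into the reaction function, (5/6)P_{Brew} = 409/6 and P_{Brew} = 81.8.
q_{Brew} = 286 − 3·81.8 + 81.8 = 122.4.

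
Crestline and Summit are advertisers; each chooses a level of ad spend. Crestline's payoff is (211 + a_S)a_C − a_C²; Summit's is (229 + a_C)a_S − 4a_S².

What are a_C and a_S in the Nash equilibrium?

127.8, 44.6

Expanding Crestline's payoff: 211a_C + a_Sa_C − a_C².
∂π/∂a_C = 211 + a_S − 2a_C = 0, so a_C = 105.5 + 0.5a_S.
Likewise for Summit: a_S = 28.625 + 0.125a_C.
Substituting the second reaction function into the first: a_C = 105.5 + 0.5(28.625 + 0.125a_C), which gives 0.9375a_C = 119.8125 ⇒ a_C = 127.8.
Then a_S = 28.625 + 0.125·127.8 = 44.6.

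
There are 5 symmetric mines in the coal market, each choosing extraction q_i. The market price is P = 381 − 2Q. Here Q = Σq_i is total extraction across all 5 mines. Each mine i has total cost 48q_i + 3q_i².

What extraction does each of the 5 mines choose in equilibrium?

A representative mine's profit is π_i = q_i(381 − 2Q) − 48q_i − 3q_i², with Q = q_i + Σ_{j≠i} q_j.
First-order condition: 333 − 10q_i − 2Σ_{j≠i} q_j = 0.
Imposing symmetry (q_j = q for all j) turns Σ_{j≠i} q_j into 4q, so 333 = 18q and q = 18.5.

18.5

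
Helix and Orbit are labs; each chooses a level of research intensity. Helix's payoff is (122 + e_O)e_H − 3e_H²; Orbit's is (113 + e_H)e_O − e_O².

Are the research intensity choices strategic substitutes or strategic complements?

strategic complements

Expanding Helix's payoff: 122e_H + e_Oe_H − 3e_H².
∂π/∂e_H = 122 + e_O − 6e_H = 0, so e_H = 61/3 + (1/6)e_O.
The best-response slope de_H/de_O = 1/6 > 0: the reaction function is upward-sloping, so the choices are strategic complements.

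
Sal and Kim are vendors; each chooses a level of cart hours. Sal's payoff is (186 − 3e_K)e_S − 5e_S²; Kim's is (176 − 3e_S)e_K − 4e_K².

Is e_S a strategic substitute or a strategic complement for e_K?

strategic substitutes

Expanding Sal's payoff: 186e_S − 3e_Ke_S − 5e_S².
∂π/∂e_S = 186 − 3e_K − 10e_S = 0, so e_S = 18.6 − 0.3e_K.
The best-response slope de_S/de_K = −0.3 < 0: the reaction function is downward-sloping, so the choices are strategic substitutes.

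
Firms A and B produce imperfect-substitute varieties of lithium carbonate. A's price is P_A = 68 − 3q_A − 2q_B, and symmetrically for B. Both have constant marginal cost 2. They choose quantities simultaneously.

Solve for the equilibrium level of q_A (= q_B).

8.25

Firm A's profit: π = q_A(68 − 3q_A − 2q_B) − 2q_A.
∂π/∂q_A = 66 − 6q_A − 2q_B = 0 ⇒ q_A = 11 − (1/3)q_B.
By symmetry q_B = q_A; substituting into the reaction function, (4/3)q_A = 11 and q_A = 8.25.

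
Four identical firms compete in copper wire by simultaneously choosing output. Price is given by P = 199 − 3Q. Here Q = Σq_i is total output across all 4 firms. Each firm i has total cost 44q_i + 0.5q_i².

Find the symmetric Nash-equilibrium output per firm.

A representative firm's profit is π_i = q_i(199 − 3Q) − 44q_i − 0.5q_i², with Q = q_i + Σ_{j≠i} q_j.
First-order condition: 155 − 7q_i − 3Σ_{j≠i} q_j = 0.
With identical firms, set every q_j = q: then 155 − 7q − 9q = 0, i.e. q = 155/16 = 9.6875.

9.6875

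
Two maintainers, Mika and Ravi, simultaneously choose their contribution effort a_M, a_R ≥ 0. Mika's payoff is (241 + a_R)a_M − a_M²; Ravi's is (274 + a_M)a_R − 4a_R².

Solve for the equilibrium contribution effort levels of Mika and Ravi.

146.8, 52.6

Expanding Mika's payoff: 241a_M + a_Ra_M − a_M².
∂π/∂a_M = 241 + a_R − 2a_M = 0, so a_M = 120.5 + 0.5a_R.
Likewise for Ravi: a_R = 34.25 + 0.125a_M.
Substituting the second reaction function into the first: a_M = 120.5 + 0.5(34.25 + 0.125a_M), which gives 0.9375a_M = 137.625 ⇒ a_M = 146.8.
Then a_R = 34.25 + 0.125·146.8 = 52.6.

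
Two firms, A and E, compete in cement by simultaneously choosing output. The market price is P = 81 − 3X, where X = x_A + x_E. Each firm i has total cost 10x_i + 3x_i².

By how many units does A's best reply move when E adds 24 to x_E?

Firm A's profit: π = x_A(81 − 3(x_A + x_E)) − 10x_A − 3x_A².
∂π/∂x_A = 71 − 12x_A − 3x_E = 0, so x_A = 71/12 − 0.25x_E.
The reaction-function slope is −0.25, so a 24-unit rise in x_E moves x_A by −0.25 × 24 = −6. A's best response falls — the actions are strategic substitutes.

-6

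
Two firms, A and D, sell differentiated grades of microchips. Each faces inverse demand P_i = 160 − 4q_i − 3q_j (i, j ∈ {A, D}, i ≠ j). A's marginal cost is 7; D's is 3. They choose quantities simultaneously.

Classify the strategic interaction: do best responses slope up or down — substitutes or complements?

strategic substitutes

Firm A's profit: π = q_A(160 − 4q_A − 3q_D) − 7q_A.
∂π/∂q_A = 153 − 8q_A − 3q_D = 0 ⇒ q_A = 19.125 − 0.375q_D.
The best-response slope dq_A/dq_D = −0.375 < 0: the reaction function is downward-sloping, so the choices are strategic substitutes.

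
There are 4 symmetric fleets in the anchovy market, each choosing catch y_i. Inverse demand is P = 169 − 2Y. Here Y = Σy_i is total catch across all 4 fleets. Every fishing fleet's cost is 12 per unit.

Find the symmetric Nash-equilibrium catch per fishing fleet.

15.7

A representative fishing fleet's profit is π_i = y_i(169 − 2Y) − 12y_i, with Y = y_i + Σ_{j≠i} y_j.
First-order condition: 157 − 4y_i − 2Σ_{j≠i} y_j = 0.
Imposing symmetry (y_j = y for all j) turns Σ_{j≠i} y_j into 3y, so 157 = 10y and y = 15.7.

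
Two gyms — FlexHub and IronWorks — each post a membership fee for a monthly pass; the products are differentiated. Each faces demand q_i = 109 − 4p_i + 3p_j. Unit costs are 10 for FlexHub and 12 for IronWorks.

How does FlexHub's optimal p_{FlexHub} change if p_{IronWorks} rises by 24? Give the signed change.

FlexHub's profit: π = (p_{FlexHub} − 10)(109 − 4p_{FlexHub} + 3p_{IronWorks}).
∂π/∂p_{FlexHub} = 149 − 8p_{FlexHub} + 3p_{IronWorks} = 0 ⇒ p_{FlexHub} = 18.625 + 0.375p_{IronWorks}.
The reaction-function slope is 0.375, so a 24-unit rise in p_{IronWorks} moves p_{FlexHub} by 0.375 × 24 = 9. FlexHub's best response rises — the actions are strategic complements.

9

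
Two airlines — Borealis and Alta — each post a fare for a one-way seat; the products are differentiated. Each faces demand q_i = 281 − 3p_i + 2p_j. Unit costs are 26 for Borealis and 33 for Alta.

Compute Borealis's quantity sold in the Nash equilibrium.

Borealis's profit: π = (p_{Borealis} − 26)(281 − 3p_{Borealis} + 2p_{Alta}).
∂π/∂p_{Borealis} = 359 − 6p_{Borealis} + 2p_{Alta} = 0 ⇒ p_{Borealis} = 359/6 + (1/3)p_{Alta}.
Similarly p_{Alta} = 190/3 + (1/3)p_{Borealis}.
Substituting the second reaction function into the first: p_{Borealis} = 359/6 + (1/3)(190/3 + (1/3)p_{Borealis}), which gives (8/9)p_{Borealis} = 1457/18 ⇒ p_{Borealis} = 91.0625.
Then p_{Alta} = 190/3 + (1/3)·91.0625 = 93.6875.
q_{Borealis} = 281 − 3·91.0625 + 2·93.6875 = 195.1875.

195.1875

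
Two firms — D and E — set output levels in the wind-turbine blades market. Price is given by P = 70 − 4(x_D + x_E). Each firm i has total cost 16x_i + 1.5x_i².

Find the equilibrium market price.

Firm D's profit: π = x_D(70 − 4(x_D + x_E)) − 16x_D − 1.5x_D².
∂π/∂x_D = 54 − 11x_D − 4x_E = 0, so x_D = 54/11 − (4/11)x_E.
By symmetry x_E = x_D; substituting into the reaction function, (15/11)x_D = 54/11 and x_D = 3.6.
Equilibrium price: P = 70 − 4·7.2 = 41.2.

41.2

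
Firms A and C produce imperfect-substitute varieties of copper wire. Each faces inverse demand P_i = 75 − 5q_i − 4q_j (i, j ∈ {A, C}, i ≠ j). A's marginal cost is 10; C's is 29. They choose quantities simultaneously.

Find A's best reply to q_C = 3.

Firm A's profit: π = q_A(75 − 5q_A − 4q_C) − 10q_A.
∂π/∂q_A = 65 − 10q_A − 4q_C = 0 ⇒ q_A = 6.5 − 0.4q_C.
At q_C = 3: q_A = 6.5 − 0.4·3 = 5.3.

5.3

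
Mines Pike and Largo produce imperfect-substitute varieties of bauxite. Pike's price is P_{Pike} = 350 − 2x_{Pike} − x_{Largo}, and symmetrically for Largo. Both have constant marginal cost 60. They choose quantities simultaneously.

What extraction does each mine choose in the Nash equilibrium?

58

Mine Pike's profit: π = x_{Pike}(350 − 2x_{Pike} − x_{Largo}) − 60x_{Pike}.
∂π/∂x_{Pike} = 290 − 4x_{Pike} − x_{Largo} = 0 ⇒ x_{Pike} = 72.5 − 0.25x_{Largo}.
The game is symmetric, so in equilibrium x_{Largo} = x_{Pike}: the reaction function gives 1.25x_{Pike} = 72.5, hence x_{Pike} = 58.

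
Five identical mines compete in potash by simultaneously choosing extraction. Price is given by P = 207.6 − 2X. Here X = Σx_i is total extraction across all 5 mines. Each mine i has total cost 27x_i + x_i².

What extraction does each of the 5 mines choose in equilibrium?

A representative mine's profit is π_i = x_i(207.6 − 2X) − 27x_i − x_i², with X = x_i + Σ_{j≠i} x_j.
First-order condition: 180.6 − 6x_i − 2Σ_{j≠i} x_j = 0.
In a symmetric equilibrium every mine chooses the same x, so Σ_{j≠i} x_j = 4x. The condition becomes 180.6 − 14x = 0, giving x = 180.6/14 = 12.9.

12.9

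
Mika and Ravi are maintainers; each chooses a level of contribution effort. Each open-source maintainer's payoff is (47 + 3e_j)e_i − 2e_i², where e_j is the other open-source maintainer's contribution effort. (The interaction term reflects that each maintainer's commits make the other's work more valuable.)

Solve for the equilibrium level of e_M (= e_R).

47

Mika's payoff is (47 + 3e_R)e_M − 2e_M².
∂π/∂e_M = 47 + 3e_R − 4e_M = 0, so e_M = 11.75 + 0.75e_R.
By symmetry e_R = e_M; substituting into the reaction function, 0.25e_M = 11.75 and e_M = 47.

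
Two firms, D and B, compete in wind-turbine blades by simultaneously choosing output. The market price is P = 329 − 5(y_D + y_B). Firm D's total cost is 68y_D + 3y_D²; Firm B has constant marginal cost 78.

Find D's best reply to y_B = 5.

14.75

Firm D's profit: π = y_D(329 − 5(y_D + y_B)) − 68y_D − 3y_D².
∂π/∂y_D = 261 − 16y_D − 5y_B = 0, so y_D = 16.3125 − 0.3125y_B.
At y_B = 5: y_D = 16.3125 − 0.3125·5 = 14.75.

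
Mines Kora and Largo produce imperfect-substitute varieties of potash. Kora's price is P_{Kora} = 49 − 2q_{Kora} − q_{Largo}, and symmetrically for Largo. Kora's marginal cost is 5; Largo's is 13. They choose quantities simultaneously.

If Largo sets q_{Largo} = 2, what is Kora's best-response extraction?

Mine Kora's profit: π = q_{Kora}(49 − 2q_{Kora} − q_{Largo}) − 5q_{Kora}.
∂π/∂q_{Kora} = 44 − 4q_{Kora} − q_{Largo} = 0 ⇒ q_{Kora} = 11 − 0.25q_{Largo}.
At q_{Largo} = 2: q_{Kora} = 11 − 0.25·2 = 10.5.

10.5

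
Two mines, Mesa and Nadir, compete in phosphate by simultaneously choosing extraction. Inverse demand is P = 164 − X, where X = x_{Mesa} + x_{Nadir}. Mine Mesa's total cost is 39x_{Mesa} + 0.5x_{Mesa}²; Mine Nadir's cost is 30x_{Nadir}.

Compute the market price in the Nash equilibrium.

Mine Mesa's profit: π = x_{Mesa}(164 − (x_{Mesa} + x_{Nadir})) − 39x_{Mesa} − 0.5x_{Mesa}².
∂π/∂x_{Mesa} = 125 − 3x_{Mesa} − x_{Nadir} = 0, so x_{Mesa} = 125/3 − (1/3)x_{Nadir}.
For Nadir: ∂π/∂x_{Nadir} = 134 − 2x_{Nadir} − x_{Mesa} = 0 ⇒ x_{Nadir} = 67 − 0.5x_{Mesa}.
Substituting the second reaction function into the first: x_{Mesa} = 125/3 − (1/3)(67 − 0.5x_{Mesa}), which gives (5/6)x_{Mesa} = 58/3 ⇒ x_{Mesa} = 23.2.
Then x_{Nadir} = 67 − 0.5·23.2 = 55.4.
Equilibrium price: P = 164 − 78.6 = 85.4.

85.4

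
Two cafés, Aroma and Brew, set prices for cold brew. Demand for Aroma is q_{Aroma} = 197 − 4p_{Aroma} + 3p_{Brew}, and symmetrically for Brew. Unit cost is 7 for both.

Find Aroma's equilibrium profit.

Aroma's profit: π = (p_{Aroma} − 7)(197 − 4p_{Aroma} + 3p_{Brew}).
∂π/∂p_{Aroma} = 225 − 8p_{Aroma} + 3p_{Brew} = 0 ⇒ p_{Aroma} = 28.125 + 0.375p_{Brew}.
Setting p_{Aroma} = p_{Brew} in the reaction function: p_{Aroma} = 28.125 + 0.375p_{Aroma}, so p_{Aroma} = 28.125 / 0.625 = 45.
q_{Aroma} = 197 − 4·45 + 3·45 = 152.
Profit = (45 − 7)·152 = 5776.

5776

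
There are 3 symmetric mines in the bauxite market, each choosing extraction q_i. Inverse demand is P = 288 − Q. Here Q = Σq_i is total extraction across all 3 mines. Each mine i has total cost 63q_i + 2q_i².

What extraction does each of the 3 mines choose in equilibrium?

28.125

A representative mine's profit is π_i = q_i(288 − Q) − 63q_i − 2q_i², with Q = q_i + Σ_{j≠i} q_j.
First-order condition: 225 − 6q_i − Σ_{j≠i} q_j = 0.
Imposing symmetry (q_j = q for all j) turns Σ_{j≠i} q_j into 2q, so 225 = 8q and q = 28.125.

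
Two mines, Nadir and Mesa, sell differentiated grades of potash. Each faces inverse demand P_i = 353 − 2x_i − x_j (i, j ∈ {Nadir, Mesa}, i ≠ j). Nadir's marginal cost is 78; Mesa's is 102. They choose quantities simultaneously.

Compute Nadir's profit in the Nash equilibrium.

6407.12

Mine Nadir's profit: π = x_{Nadir}(353 − 2x_{Nadir} − x_{Mesa}) − 78x_{Nadir}.
∂π/∂x_{Nadir} = 275 − 4x_{Nadir} − x_{Mesa} = 0 ⇒ x_{Nadir} = 68.75 − 0.25x_{Mesa}.
Similarly x_{Mesa} = 62.75 − 0.25x_{Nadir}.
Substituting the second reaction function into the first: x_{Nadir} = 68.75 − 0.25(62.75 − 0.25x_{Nadir}), which gives 0.9375x_{Nadir} = 53.0625 ⇒ x_{Nadir} = 56.6.
Then x_{Mesa} = 62.75 − 0.25·56.6 = 48.6.
P_{Nadir} = 353 − 2·56.6 − 48.6 = 191.2.
Profit = (191.2 − 78)·56.6 = 6407.12.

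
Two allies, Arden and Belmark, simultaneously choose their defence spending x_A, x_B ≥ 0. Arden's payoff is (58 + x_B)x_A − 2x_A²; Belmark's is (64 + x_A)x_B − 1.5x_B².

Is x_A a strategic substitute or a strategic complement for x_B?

Expanding Arden's payoff: 58x_A + x_Bx_A − 2x_A².
∂π/∂x_A = 58 + x_B − 4x_A = 0, so x_A = 14.5 + 0.25x_B.
The best-response slope dx_A/dx_B = 0.25 > 0: the reaction function is upward-sloping, so the choices are strategic complements.

strategic complements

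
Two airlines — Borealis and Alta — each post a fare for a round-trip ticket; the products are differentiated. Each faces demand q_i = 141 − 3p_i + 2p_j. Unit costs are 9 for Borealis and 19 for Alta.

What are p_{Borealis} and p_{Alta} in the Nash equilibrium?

Borealis's profit: π = (p_{Borealis} − 9)(141 − 3p_{Borealis} + 2p_{Alta}).
∂π/∂p_{Borealis} = 168 − 6p_{Borealis} + 2p_{Alta} = 0 ⇒ p_{Borealis} = 28 + (1/3)p_{Alta}.
Similarly p_{Alta} = 33 + (1/3)p_{Borealis}.
Substituting the second reaction function into the first: p_{Borealis} = 28 + (1/3)(33 + (1/3)p_{Borealis}), which gives (8/9)p_{Borealis} = 39 ⇒ p_{Borealis} = 43.875.
Then p_{Alta} = 33 + (1/3)·43.875 = 47.625.

43.875, 47.625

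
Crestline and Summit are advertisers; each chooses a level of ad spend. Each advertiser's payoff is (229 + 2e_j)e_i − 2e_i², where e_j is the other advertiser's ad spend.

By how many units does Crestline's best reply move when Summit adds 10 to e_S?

5

Crestline's payoff is (229 + 2e_S)e_C − 2e_C².
∂π/∂e_C = 229 + 2e_S − 4e_C = 0, so e_C = 57.25 + 0.5e_S.
The reaction-function slope is 0.5, so a 10-unit rise in e_S moves e_C by 0.5 × 10 = 5. Crestline's best response rises — the actions are strategic complements.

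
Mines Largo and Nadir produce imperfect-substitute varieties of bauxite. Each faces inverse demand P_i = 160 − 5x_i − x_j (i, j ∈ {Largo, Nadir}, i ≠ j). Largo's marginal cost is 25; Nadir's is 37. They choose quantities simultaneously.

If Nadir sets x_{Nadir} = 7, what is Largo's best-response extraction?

12.8

Mine Largo's profit: π = x_{Largo}(160 − 5x_{Largo} − x_{Nadir}) − 25x_{Largo}.
∂π/∂x_{Largo} = 135 − 10x_{Largo} − x_{Nadir} = 0 ⇒ x_{Largo} = 13.5 − 0.1x_{Nadir}.
At x_{Nadir} = 7: x_{Largo} = 13.5 − 0.1·7 = 12.8.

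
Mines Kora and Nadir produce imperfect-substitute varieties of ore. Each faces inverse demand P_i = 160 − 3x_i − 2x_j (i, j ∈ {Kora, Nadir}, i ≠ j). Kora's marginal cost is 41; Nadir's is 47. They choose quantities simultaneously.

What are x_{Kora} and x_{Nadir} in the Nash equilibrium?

Mine Kora's profit: π = x_{Kora}(160 − 3x_{Kora} − 2x_{Nadir}) − 41x_{Kora}.
∂π/∂x_{Kora} = 119 − 6x_{Kora} − 2x_{Nadir} = 0 ⇒ x_{Kora} = 119/6 − (1/3)x_{Nadir}.
Similarly x_{Nadir} = 113/6 − (1/3)x_{Kora}.
Solving the two reaction functions simultaneously: (1 − (−1/3)(−1/3))x_{Kora} = 119/6 − (1/3)·(113/6), so (8/9)x_{Kora} = 122/9 and x_{Kora} = 15.25.
Then x_{Nadir} = 113/6 − (1/3)·15.25 = 13.75.

15.25, 13.75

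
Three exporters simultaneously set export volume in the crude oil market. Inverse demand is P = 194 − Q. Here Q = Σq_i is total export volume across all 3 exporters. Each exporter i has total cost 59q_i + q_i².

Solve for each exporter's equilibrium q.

A representative exporter's profit is π_i = q_i(194 − Q) − 59q_i − q_i², with Q = q_i + Σ_{j≠i} q_j.
First-order condition: 135 − 4q_i − Σ_{j≠i} q_j = 0.
With identical exporters, set every q_j = q: then 135 − 4q − 2q = 0, i.e. q = 135/6 = 22.5.

22.5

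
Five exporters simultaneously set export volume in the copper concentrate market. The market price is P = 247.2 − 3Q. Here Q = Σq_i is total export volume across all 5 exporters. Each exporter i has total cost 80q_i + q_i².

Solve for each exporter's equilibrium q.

8.36

A representative exporter's profit is π_i = q_i(247.2 − 3Q) − 80q_i − q_i², with Q = q_i + Σ_{j≠i} q_j.
First-order condition: 167.2 − 8q_i − 3Σ_{j≠i} q_j = 0.
In a symmetric equilibrium every exporter chooses the same q, so Σ_{j≠i} q_j = 4q. The condition becomes 167.2 − 20q = 0, giving q = 167.2/20 = 8.36.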